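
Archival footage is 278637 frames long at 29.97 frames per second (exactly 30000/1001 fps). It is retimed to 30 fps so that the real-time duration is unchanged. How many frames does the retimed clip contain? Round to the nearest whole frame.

Frames at target rate = 278637 × (30) / (30000/1001) = 278915637/1000 ≈ 278915.637.
Nearest whole frame: 278916.

278916 frames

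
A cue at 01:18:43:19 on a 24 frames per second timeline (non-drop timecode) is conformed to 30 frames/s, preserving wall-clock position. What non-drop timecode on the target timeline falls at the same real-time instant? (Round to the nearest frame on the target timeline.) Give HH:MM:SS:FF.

01:18:43:24

Source frame index: (1×3600 + 18×60 + 43) × 24 + 19 = 113371.
Real time: 113371 / (24) = 113371/24 s.
Target frame: (113371/24) × (30) = 566855/4 ≈ 141713.750 → 141714.
At 30 labels/s: frame 141714 → 01:18:43:24.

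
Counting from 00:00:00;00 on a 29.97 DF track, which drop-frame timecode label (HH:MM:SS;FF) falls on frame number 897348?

Each 10-minute DF block holds 10 × 60 × 30 − 9 × 2 = 17982 frames. 897348 ÷ 17982 → 49 full blocks, remainder 16230.
Within the partial block the first minute is 1800 frames and each further minute 1798, so 9 further minute boundaries passed. Total skipped labels = 18 × 49 + 2 × 9 = 900.
Non-drop label index = 897348 + 900 = 898248; at 30 labels/s that is 08:19:01:18, i.e. DF 08:19:01;18.

08:19:01;18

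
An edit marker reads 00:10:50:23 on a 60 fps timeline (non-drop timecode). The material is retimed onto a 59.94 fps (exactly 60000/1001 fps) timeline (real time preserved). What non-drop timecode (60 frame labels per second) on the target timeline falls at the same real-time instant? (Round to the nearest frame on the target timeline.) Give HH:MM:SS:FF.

00:10:49:44

Source frame index: (0×3600 + 10×60 + 50) × 60 + 23 = 39023.
Real time: 39023 / (60) = 39023/60 s.
Target frame: (39023/60) × (60000/1001) = 39023000/1001 ≈ 38984.016 → 38984.
At 60 labels/s: frame 38984 → 00:10:49:44.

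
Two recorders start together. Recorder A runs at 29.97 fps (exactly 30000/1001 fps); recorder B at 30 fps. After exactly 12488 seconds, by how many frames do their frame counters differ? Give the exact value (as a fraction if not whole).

53520/143 frames

A emits 30000/1001 × 12488 = 53520000/143 frames; B emits 30 × 12488 = 374640.
Difference = 53520/143 frames (≈ 374.2657); B is ahead of A.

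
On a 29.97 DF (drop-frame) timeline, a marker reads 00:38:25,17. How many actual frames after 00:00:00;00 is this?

69097

Complete 10-minute blocks: 3, each 17982 frames → 53946.
Remaining 8 whole minutes in the current block: 1800 + 7 × 1798 = 14386 frames.
Within the current minute: 25 × 30 + 17 − 2 = 765 (labels ;00/;01 skipped at this minute). Total = 53946 + 14386 + 765 = 69097.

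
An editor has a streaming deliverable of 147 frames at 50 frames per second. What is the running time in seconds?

Running time = 147 / (50) = 2.94 s.

2.94 seconds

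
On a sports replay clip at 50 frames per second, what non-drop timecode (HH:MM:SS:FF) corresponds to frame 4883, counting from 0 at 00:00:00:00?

4883 ÷ 50 = 97 full seconds, remainder 33 frames.
97 s = 0 h 1 min 37 s.
Timecode: 00:01:37:33.

00:01:37:33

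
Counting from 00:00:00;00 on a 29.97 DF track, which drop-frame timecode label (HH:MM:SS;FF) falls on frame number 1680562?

15:34:34;24

Ten DF minutes hold 17982 frames, so frame 1680562 lies in block 93 (frames 1672326–1690307) with 8236 frames into that block.
The block's first minute is 1800 frames and the rest 1798 each; 8236 frames reaches minute 4, so 93 × 18 + 4 × 2 = 1682 labels have been skipped so far.
Adding those back, label number 1680562 + 1682 = 1682244 at 30 labels/s is 56074 s + 24 f = 15 h 34 min 34 s frame 24, i.e. 15:34:34;24.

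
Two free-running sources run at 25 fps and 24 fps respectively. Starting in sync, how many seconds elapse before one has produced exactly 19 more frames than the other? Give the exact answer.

19 seconds

The gap grows by |24 − 25| = 1 frame per second.
Time for a 19-frame gap: 19 ÷ (1) = 19 s.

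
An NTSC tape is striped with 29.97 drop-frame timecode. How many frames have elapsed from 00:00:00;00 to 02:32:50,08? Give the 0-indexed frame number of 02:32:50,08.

As if non-drop at 30 labels/s: (2 × 3600 + 32 × 60 + 50) × 30 + 8 = 275108.
Minute boundaries passed: 152; those not divisible by 10: 152 − 15 = 137; dropped labels = 2 × 137 = 274.
Actual frame index = 275108 − 274 = 274834.

274834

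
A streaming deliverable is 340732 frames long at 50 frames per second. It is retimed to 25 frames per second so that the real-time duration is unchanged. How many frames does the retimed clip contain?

170366 frames

Target frames = source frames × (target rate / source rate) = 340732 × (25)/(50) = 340732 × 1/2 = 170366.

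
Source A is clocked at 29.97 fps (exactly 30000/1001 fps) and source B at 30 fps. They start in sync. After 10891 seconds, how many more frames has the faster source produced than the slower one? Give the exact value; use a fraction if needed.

326730/1001 frames

A emits 30000/1001 × 10891 = 326730000/1001 frames; B emits 30 × 10891 = 326730.
Difference = 326730/1001 frames (≈ 326.4036); B is ahead of A.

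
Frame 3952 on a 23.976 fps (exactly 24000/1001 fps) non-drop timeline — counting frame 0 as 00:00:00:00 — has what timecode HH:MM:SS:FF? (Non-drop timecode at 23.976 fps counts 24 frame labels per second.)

00:02:44:16

3952 ÷ 24 = 164 full seconds, remainder 16 frames.
164 s = 0 h 2 min 44 s.
Timecode: 00:02:44:16.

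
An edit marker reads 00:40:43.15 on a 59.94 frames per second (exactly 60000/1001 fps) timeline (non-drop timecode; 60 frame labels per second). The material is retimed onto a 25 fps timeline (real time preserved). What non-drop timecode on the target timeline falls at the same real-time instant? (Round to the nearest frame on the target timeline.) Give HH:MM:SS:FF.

00:40:45:17

Source frame index: (0×3600 + 40×60 + 43) × 60 + 15 = 146595.
Real time: 146595 / (60000/1001) = 9782773/4000 s.
Target frame: (9782773/4000) × (25) = 9782773/160 ≈ 61142.331 → 61142.
At 25 labels/s: frame 61142 → 00:40:45:17.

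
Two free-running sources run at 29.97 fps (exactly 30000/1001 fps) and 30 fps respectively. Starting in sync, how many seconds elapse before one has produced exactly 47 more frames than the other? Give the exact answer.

47047/30 seconds

The gap grows by |30 − 30000/1001| = 30/1001 frames per second.
Time for a 47-frame gap: 47 ÷ (30/1001) = 47047/30 s.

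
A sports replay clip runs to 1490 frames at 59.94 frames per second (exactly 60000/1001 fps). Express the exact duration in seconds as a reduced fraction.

Running time = 1490 ÷ (60000/1001) = 1490 × 1001/60000 = 149149/6000 s.

149149/6000 seconds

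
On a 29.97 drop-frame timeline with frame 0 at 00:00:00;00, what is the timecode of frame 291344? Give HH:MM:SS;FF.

02:42:01;06

Each 10-minute DF block holds 10 × 60 × 30 − 9 × 2 = 17982 frames. 291344 ÷ 17982 → 16 full blocks, remainder 3632.
Within the partial block the first minute is 1800 frames and each further minute 1798, so 2 further minute boundaries passed. Total skipped labels = 18 × 16 + 2 × 2 = 292.
Non-drop label index = 291344 + 292 = 291636; at 30 labels/s that is 02:42:01:06, i.e. DF 02:42:01;06.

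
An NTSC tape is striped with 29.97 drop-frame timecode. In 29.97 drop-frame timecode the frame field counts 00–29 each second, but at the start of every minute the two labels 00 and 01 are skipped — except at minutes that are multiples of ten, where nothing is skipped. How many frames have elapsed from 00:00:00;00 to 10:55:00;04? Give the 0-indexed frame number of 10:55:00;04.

1177824

Complete 10-minute blocks: 65, each 17982 frames → 1168830.
Remaining 5 whole minutes in the current block: 1800 + 4 × 1798 = 8992 frames.
Within the current minute: 0 × 30 + 4 − 2 = 2 (labels ;00/;01 skipped at this minute). Total = 1168830 + 8992 + 2 = 1177824.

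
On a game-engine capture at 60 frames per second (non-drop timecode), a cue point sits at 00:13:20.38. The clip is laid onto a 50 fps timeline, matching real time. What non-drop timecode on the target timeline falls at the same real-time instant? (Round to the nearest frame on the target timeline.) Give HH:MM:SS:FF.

00:13:20:32

Source frame index: (0×3600 + 13×60 + 20) × 60 + 38 = 48038.
Real time: 48038 / (60) = 24019/30 s.
Target frame: (24019/30) × (50) = 120095/3 ≈ 40031.667 → 40032.
At 50 labels/s: frame 40032 → 00:13:20:32.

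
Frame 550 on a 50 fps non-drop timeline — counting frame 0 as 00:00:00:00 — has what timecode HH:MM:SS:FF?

550 ÷ 50 = 11 full seconds, remainder 0 frames.
11 s = 0 h 0 min 11 s.
Timecode: 00:00:11:00.

00:00:11:00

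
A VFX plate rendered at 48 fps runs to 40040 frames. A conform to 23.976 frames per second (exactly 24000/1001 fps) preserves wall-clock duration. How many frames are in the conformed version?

Target frames = source frames × (target rate / source rate) = 40040 × (24000/1001)/(48) = 40040 × 500/1001 = 20000.

20000 frames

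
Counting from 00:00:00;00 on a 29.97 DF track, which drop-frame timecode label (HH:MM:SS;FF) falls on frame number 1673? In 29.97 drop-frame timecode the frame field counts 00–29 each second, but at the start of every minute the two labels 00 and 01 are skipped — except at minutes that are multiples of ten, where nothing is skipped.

00:00:55;23

Each 10-minute DF block holds 10 × 60 × 30 − 9 × 2 = 17982 frames. 1673 ÷ 17982 → 0 full blocks, remainder 1673.
Within the partial block the first minute is 1800 frames and each further minute 1798, so 0 further minute boundaries passed. Total skipped labels = 18 × 0 + 2 × 0 = 0.
Non-drop label index = 1673 + 0 = 1673; at 30 labels/s that is 00:00:55:23, i.e. DF 00:00:55;23.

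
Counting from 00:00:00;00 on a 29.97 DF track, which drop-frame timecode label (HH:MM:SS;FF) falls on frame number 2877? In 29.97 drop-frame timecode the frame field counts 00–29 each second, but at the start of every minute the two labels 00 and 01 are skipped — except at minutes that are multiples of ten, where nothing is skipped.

Ten DF minutes hold 17982 frames, so frame 2877 lies in block 0 (frames 0–17981) with 2877 frames into that block.
The block's first minute is 1800 frames and the rest 1798 each; 2877 frames reaches minute 1, so 0 × 18 + 1 × 2 = 2 labels have been skipped so far.
Adding those back, label number 2877 + 2 = 2879 at 30 labels/s is 95 s + 29 f = 0 h 1 min 35 s frame 29, i.e. 00:01:35;29.

00:01:35;29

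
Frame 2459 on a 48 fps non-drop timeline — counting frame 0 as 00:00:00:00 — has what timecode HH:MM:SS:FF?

2459 ÷ 48 = 51 full seconds, remainder 11 frames.
51 s = 0 h 0 min 51 s.
Timecode: 00:00:51:11.

00:00:51:11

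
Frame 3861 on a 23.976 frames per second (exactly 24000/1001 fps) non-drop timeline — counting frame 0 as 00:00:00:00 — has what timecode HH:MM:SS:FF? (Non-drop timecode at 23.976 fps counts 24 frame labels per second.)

3861 ÷ 24 = 160 full seconds, remainder 21 frames.
160 s = 0 h 2 min 40 s.
Timecode: 00:02:40:21.

00:02:40:21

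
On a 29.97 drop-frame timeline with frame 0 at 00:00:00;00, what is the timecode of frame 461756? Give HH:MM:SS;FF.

Each 10-minute DF block holds 10 × 60 × 30 − 9 × 2 = 17982 frames. 461756 ÷ 17982 → 25 full blocks, remainder 12206.
Within the partial block the first minute is 1800 frames and each further minute 1798, so 6 further minute boundaries passed. Total skipped labels = 18 × 25 + 2 × 6 = 462.
Non-drop label index = 461756 + 462 = 462218; at 30 labels/s that is 04:16:47:08, i.e. DF 04:16:47;08.

04:16:47;08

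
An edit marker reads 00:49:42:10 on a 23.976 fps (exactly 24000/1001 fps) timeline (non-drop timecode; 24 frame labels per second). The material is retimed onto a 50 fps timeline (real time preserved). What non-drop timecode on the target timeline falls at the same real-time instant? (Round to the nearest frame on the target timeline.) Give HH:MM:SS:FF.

Source frame index: (0×3600 + 49×60 + 42) × 24 + 10 = 71578.
Real time: 71578 / (24000/1001) = 35824789/12000 s.
Target frame: (35824789/12000) × (50) = 35824789/240 ≈ 149269.954 → 149270.
At 50 labels/s: frame 149270 → 00:49:45:20.

00:49:45:20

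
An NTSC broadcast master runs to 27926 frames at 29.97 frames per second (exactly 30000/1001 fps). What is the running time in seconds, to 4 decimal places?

Running time = 27926 × 1001/30000 = 13976963/15000 s ≈ 931.7975 s.

931.7975 seconds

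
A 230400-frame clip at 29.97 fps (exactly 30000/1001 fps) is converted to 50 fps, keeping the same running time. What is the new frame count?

384384 frames

Target frames = source frames × (target rate / source rate) = 230400 × (50)/(30000/1001) = 230400 × 1001/600 = 384384.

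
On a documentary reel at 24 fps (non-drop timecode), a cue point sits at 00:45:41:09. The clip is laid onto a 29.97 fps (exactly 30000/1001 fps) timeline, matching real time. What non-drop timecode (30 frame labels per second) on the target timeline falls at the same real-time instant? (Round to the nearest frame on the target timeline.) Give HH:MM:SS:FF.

Source frame index: (0×3600 + 45×60 + 41) × 24 + 9 = 65793.
Real time: 65793 / (24) = 21931/8 s.
Target frame: (21931/8) × (30000/1001) = 903750/11 ≈ 82159.091 → 82159.
At 30 labels/s: frame 82159 → 00:45:38:19.

00:45:38:19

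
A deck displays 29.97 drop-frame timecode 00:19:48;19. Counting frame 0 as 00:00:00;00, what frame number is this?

Complete 10-minute blocks: 1, each 17982 frames → 17982.
Remaining 9 whole minutes in the current block: 1800 + 8 × 1798 = 16184 frames.
Within the current minute: 48 × 30 + 19 − 2 = 1457 (labels ;00/;01 skipped at this minute). Total = 17982 + 16184 + 1457 = 35623.

35623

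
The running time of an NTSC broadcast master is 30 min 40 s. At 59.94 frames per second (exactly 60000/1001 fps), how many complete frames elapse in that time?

30 min 40 s = 1840 s.
Frames = 1840 × 60000/1001 = 110400000/1001 ≈ 110289.7103.
Complete frames: 110289.

110289 frames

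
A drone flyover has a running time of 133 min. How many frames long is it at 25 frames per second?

199500 frames

133 min = 7980 s.
Frames = 7980 × 25 = 199500.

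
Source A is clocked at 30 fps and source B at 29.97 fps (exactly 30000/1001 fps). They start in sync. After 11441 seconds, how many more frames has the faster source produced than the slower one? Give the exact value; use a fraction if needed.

343230/1001 frames

A emits 30 × 11441 = 343230 frames; B emits 30000/1001 × 11441 = 343230000/1001.
Difference = 343230/1001 frames (≈ 342.8871); B is behind A.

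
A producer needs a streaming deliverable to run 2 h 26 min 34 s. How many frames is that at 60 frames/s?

2 h 26 min 34 s = 8794 s.
Frames = 8794 × 60 = 527640.

527640 frames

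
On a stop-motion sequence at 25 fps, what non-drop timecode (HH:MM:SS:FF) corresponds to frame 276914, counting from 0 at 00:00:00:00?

276914 ÷ 25 = 11076 full seconds, remainder 14 frames.
11076 s = 3 h 4 min 36 s.
Timecode: 03:04:36:14.

03:04:36:14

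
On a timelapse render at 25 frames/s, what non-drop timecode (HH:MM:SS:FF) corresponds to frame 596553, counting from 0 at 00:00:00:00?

596553 ÷ 25 = 23862 full seconds, remainder 3 frames.
23862 s = 6 h 37 min 42 s.
Timecode: 06:37:42:03.

06:37:42:03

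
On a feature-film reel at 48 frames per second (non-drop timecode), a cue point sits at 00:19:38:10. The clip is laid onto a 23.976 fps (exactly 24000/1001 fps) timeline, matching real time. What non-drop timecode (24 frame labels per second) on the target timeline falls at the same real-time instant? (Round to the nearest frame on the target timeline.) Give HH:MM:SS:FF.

Source frame index: (0×3600 + 19×60 + 38) × 48 + 10 = 56554.
Real time: 56554 / (48) = 28277/24 s.
Target frame: (28277/24) × (24000/1001) = 28277000/1001 ≈ 28248.751 → 28249.
At 24 labels/s: frame 28249 → 00:19:37:01.

00:19:37:01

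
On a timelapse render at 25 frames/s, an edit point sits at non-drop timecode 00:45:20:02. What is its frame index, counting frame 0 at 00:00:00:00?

68002

Total seconds to the label: (0 × 3600 + 45 × 60 + 20) = 2720.
Frame index = 2720 × 25 + 2 = 68002.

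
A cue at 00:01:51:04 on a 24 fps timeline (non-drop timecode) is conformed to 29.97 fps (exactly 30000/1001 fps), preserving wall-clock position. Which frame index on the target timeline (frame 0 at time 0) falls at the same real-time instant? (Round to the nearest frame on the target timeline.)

frame 3332

Source frame index: (0×3600 + 1×60 + 51) × 24 + 4 = 2668.
Real time: 2668 / (24) = 667/6 s.
Target frame: (667/6) × (30000/1001) = 3335000/1001 ≈ 3331.668 → 3332.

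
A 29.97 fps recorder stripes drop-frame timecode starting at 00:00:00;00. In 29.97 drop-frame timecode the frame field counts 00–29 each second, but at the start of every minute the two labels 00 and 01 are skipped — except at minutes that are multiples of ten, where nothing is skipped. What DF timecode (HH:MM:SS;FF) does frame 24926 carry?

00:13:51;20

Ten DF minutes hold 17982 frames, so frame 24926 lies in block 1 (frames 17982–35963) with 6944 frames into that block.
The block's first minute is 1800 frames and the rest 1798 each; 6944 frames reaches minute 3, so 1 × 18 + 3 × 2 = 24 labels have been skipped so far.
Adding those back, label number 24926 + 24 = 24950 at 30 labels/s is 831 s + 20 f = 0 h 13 min 51 s frame 20, i.e. 00:13:51;20.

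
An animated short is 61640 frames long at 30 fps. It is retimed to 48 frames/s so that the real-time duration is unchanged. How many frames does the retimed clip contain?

98624 frames

Target frames = source frames × (target rate / source rate) = 61640 × (48)/(30) = 61640 × 8/5 = 98624.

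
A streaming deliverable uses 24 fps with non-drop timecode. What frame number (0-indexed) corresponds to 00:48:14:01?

69457

Total seconds to the label: (0 × 3600 + 48 × 60 + 14) = 2894.
Frame index = 2894 × 24 + 1 = 69457.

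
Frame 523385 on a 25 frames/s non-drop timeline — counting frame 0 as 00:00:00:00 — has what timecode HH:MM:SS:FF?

05:48:55:10

523385 ÷ 25 = 20935 full seconds, remainder 10 frames.
20935 s = 5 h 48 min 55 s.
Timecode: 05:48:55:10.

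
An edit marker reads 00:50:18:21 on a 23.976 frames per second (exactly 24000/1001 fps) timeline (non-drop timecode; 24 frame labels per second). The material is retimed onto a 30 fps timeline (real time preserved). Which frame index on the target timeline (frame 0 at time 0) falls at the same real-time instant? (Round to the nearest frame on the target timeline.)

frame 90657

Source frame index: (0×3600 + 50×60 + 18) × 24 + 21 = 72453.
Real time: 72453 / (24000/1001) = 24175151/8000 s.
Target frame: (24175151/8000) × (30) = 72525453/800 ≈ 90656.816 → 90657.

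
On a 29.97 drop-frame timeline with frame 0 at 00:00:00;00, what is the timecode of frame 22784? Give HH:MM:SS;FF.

00:12:40;06

Each 10-minute DF block holds 10 × 60 × 30 − 9 × 2 = 17982 frames. 22784 ÷ 17982 → 1 full block, remainder 4802.
Within the partial block the first minute is 1800 frames and each further minute 1798, so 2 further minute boundaries passed. Total skipped labels = 18 × 1 + 2 × 2 = 22.
Non-drop label index = 22784 + 22 = 22806; at 30 labels/s that is 00:12:40:06, i.e. DF 00:12:40;06.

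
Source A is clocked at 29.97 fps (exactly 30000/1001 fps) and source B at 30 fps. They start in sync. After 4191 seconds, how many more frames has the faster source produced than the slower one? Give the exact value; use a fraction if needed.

A emits 30000/1001 × 4191 = 11430000/91 frames; B emits 30 × 4191 = 125730.
Difference = 11430/91 frames (≈ 125.6044); B is ahead of A.

11430/91 frames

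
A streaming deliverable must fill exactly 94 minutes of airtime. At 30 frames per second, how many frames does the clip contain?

169200 frames

94 min = 5640 s.
Frames = 5640 × 30 = 169200.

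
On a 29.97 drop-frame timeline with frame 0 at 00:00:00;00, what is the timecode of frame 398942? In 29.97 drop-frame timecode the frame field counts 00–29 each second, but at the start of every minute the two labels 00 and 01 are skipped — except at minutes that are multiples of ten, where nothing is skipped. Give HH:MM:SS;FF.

Ten DF minutes hold 17982 frames, so frame 398942 lies in block 22 (frames 395604–413585) with 3338 frames into that block.
The block's first minute is 1800 frames and the rest 1798 each; 3338 frames reaches minute 1, so 22 × 18 + 1 × 2 = 398 labels have been skipped so far.
Adding those back, label number 398942 + 398 = 399340 at 30 labels/s is 13311 s + 10 f = 3 h 41 min 51 s frame 10, i.e. 03:41:51;10.

03:41:51;10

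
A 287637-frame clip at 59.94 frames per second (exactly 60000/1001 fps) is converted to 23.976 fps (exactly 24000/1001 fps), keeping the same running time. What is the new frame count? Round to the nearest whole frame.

115055 frames

Frames at target rate = 287637 × (24000/1001) / (60000/1001) = 575274/5 ≈ 115054.800.
Nearest whole frame: 115055.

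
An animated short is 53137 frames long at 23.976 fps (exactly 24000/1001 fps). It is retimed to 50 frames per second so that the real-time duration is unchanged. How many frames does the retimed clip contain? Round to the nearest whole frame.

Frames at target rate = 53137 × (50) / (24000/1001) = 53190137/480 ≈ 110812.785.
Nearest whole frame: 110813.

110813 frames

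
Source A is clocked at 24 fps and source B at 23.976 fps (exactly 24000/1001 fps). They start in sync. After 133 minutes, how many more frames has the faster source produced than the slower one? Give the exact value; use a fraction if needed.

27360/143 frames

133 min = 7980 s.
A emits 24 × 7980 = 191520 frames; B emits 24000/1001 × 7980 = 27360000/143.
Difference = 27360/143 frames (≈ 191.3287); B is behind A.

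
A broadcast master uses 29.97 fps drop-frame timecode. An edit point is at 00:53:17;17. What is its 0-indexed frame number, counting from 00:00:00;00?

95831

As if non-drop at 30 labels/s: (0 × 3600 + 53 × 60 + 17) × 30 + 17 = 95927.
Minute boundaries passed: 53; those not divisible by 10: 53 − 5 = 48; dropped labels = 2 × 48 = 96.
Actual frame index = 95927 − 96 = 95831.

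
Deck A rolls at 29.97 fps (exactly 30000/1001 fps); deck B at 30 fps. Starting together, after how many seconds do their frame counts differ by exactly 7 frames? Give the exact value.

7007/30 seconds

The gap grows by |30 − 30000/1001| = 30/1001 frames per second.
Time for a 7-frame gap: 7 ÷ (30/1001) = 7007/30 s.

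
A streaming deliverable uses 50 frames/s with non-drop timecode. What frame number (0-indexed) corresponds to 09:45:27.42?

Total seconds to the label: (9 × 3600 + 45 × 60 + 27) = 35127.
Frame index = 35127 × 50 + 42 = 1756392.

1756392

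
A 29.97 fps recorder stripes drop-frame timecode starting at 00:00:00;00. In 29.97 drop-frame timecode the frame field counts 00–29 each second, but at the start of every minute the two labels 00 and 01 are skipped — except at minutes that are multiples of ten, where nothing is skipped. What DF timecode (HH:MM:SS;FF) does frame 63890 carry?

Ten DF minutes hold 17982 frames, so frame 63890 lies in block 3 (frames 53946–71927) with 9944 frames into that block.
The block's first minute is 1800 frames and the rest 1798 each; 9944 frames reaches minute 5, so 3 × 18 + 5 × 2 = 64 labels have been skipped so far.
Adding those back, label number 63890 + 64 = 63954 at 30 labels/s is 2131 s + 24 f = 0 h 35 min 31 s frame 24, i.e. 00:35:31;24.

00:35:31;24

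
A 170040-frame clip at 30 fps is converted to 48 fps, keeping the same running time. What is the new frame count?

272064 frames

Target frames = source frames × (target rate / source rate) = 170040 × (48)/(30) = 170040 × 8/5 = 272064.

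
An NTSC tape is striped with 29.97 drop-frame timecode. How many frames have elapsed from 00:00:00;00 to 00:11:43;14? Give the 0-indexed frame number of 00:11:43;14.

Complete 10-minute blocks: 1, each 17982 frames → 17982.
Remaining 1 whole minute in the current block: 1800 + 0 × 1798 = 1800 frames.
Within the current minute: 43 × 30 + 14 − 2 = 1302 (labels ;00/;01 skipped at this minute). Total = 17982 + 1800 + 1302 = 21084.

21084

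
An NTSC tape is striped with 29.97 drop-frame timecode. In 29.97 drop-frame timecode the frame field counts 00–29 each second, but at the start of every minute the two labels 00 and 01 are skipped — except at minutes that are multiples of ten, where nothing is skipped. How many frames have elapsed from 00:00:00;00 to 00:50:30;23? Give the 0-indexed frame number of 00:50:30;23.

90833

As if non-drop at 30 labels/s: (0 × 3600 + 50 × 60 + 30) × 30 + 23 = 90923.
Minute boundaries passed: 50; those not divisible by 10: 50 − 5 = 45; dropped labels = 2 × 45 = 90.
Actual frame index = 90923 − 90 = 90833.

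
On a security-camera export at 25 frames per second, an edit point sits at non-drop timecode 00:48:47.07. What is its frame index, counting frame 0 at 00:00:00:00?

Total seconds to the label: (0 × 3600 + 48 × 60 + 47) = 2927.
Frame index = 2927 × 25 + 7 = 73182.

frame 73182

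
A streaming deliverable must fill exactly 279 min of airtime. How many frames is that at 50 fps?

837000 frames

279 min = 16740 s.
Frames = 16740 × 50 = 837000.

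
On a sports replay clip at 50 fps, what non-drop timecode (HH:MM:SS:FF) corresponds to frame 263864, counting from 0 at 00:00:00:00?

01:27:57:14

263864 ÷ 50 = 5277 full seconds, remainder 14 frames.
5277 s = 1 h 27 min 57 s.
Timecode: 01:27:57:14.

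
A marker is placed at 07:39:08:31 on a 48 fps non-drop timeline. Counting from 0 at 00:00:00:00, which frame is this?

Total seconds to the label: (7 × 3600 + 39 × 60 + 8) = 27548.
Frame index = 27548 × 48 + 31 = 1322335.

1322335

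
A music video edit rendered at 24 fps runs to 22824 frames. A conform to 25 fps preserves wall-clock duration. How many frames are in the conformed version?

23775 frames

Target frames = source frames × (target rate / source rate) = 22824 × (25)/(24) = 22824 × 25/24 = 23775.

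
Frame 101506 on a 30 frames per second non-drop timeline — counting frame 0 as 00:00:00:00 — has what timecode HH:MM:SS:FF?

00:56:23:16

101506 ÷ 30 = 3383 full seconds, remainder 16 frames.
3383 s = 0 h 56 min 23 s.
Timecode: 00:56:23:16.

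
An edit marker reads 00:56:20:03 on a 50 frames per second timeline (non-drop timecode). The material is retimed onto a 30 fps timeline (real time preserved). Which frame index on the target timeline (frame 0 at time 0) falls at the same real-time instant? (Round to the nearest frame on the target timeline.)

Source frame index: (0×3600 + 56×60 + 20) × 50 + 3 = 169003.
Real time: 169003 / (50) = 169003/50 s.
Target frame: (169003/50) × (30) = 507009/5 ≈ 101401.800 → 101402.

frame 101402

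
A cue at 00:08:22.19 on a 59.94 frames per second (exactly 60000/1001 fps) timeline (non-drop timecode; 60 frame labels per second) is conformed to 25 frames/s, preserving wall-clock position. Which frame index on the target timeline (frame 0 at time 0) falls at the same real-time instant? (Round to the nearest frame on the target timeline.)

Source frame index: (0×3600 + 8×60 + 22) × 60 + 19 = 30139.
Real time: 30139 / (60000/1001) = 30169139/60000 s.
Target frame: (30169139/60000) × (25) = 30169139/2400 ≈ 12570.475 → 12570.

frame 12570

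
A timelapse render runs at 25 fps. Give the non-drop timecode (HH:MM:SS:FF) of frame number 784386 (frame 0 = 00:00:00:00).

08:42:55:11

784386 ÷ 25 = 31375 full seconds, remainder 11 frames.
31375 s = 8 h 42 min 55 s.
Timecode: 08:42:55:11.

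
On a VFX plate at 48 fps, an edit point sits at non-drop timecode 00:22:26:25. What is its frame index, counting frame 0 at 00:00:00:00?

frame 64633

Total seconds to the label: (0 × 3600 + 22 × 60 + 26) = 1346.
Frame index = 1346 × 48 + 25 = 64633.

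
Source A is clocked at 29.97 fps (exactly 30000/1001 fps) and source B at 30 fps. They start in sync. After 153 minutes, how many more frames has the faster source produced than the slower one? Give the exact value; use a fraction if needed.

153 min = 9180 s.
A emits 30000/1001 × 9180 = 275400000/1001 frames; B emits 30 × 9180 = 275400.
Difference = 275400/1001 frames (≈ 275.1249); B is ahead of A.

275400/1001 frames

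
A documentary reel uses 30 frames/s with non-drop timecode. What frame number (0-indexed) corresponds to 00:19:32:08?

frame 35168

Total seconds to the label: (0 × 3600 + 19 × 60 + 32) = 1172.
Frame index = 1172 × 30 + 8 = 35168.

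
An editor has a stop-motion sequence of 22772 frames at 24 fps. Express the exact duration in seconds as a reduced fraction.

5693/6 seconds

Running time = 22772 ÷ (24) = 22772 × 1/24 = 5693/6 s.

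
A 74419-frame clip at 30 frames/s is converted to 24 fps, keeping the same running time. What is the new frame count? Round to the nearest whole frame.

59535 frames

Frames at target rate = 74419 × (24) / (30) = 297676/5 ≈ 59535.200.
Nearest whole frame: 59535.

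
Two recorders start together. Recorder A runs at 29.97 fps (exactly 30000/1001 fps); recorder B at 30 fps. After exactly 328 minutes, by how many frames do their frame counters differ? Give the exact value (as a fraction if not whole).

328 min = 19680 s.
A emits 30000/1001 × 19680 = 590400000/1001 frames; B emits 30 × 19680 = 590400.
Difference = 590400/1001 frames (≈ 589.8102); B is ahead of A.

590400/1001 frames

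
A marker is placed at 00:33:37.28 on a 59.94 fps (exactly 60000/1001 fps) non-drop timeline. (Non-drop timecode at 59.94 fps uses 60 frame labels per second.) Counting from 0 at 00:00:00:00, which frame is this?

frame 121048

Total seconds to the label: (0 × 3600 + 33 × 60 + 37) = 2017.
Frame index = 2017 × 60 + 28 = 121048.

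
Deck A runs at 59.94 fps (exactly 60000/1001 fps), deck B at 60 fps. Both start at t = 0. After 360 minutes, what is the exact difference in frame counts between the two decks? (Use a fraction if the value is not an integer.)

1296000/1001 frames

360 min = 21600 s.
A emits 60000/1001 × 21600 = 1296000000/1001 frames; B emits 60 × 21600 = 1296000.
Difference = 1296000/1001 frames (≈ 1294.7053); B is ahead of A.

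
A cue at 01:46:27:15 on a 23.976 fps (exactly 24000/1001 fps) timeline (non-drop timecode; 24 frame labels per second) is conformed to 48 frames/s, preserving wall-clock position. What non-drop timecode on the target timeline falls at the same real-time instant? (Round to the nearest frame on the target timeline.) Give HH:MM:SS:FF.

01:46:34:01

Source frame index: (1×3600 + 46×60 + 27) × 24 + 15 = 153303.
Real time: 153303 / (24000/1001) = 51152101/8000 s.
Target frame: (51152101/8000) × (48) = 153456303/500 ≈ 306912.606 → 306913.
At 48 labels/s: frame 306913 → 01:46:34:01.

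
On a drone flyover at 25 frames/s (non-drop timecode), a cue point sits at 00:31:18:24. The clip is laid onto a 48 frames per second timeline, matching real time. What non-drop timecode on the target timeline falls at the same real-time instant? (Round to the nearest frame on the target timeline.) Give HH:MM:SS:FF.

Source frame index: (0×3600 + 31×60 + 18) × 25 + 24 = 46974.
Real time: 46974 / (25) = 46974/25 s.
Target frame: (46974/25) × (48) = 2254752/25 ≈ 90190.080 → 90190.
At 48 labels/s: frame 90190 → 00:31:18:46.

00:31:18:46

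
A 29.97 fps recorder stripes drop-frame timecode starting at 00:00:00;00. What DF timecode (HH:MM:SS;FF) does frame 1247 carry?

00:00:41;17

Each 10-minute DF block holds 10 × 60 × 30 − 9 × 2 = 17982 frames. 1247 ÷ 17982 → 0 full blocks, remainder 1247.
Within the partial block the first minute is 1800 frames and each further minute 1798, so 0 further minute boundaries passed. Total skipped labels = 18 × 0 + 2 × 0 = 0.
Non-drop label index = 1247 + 0 = 1247; at 30 labels/s that is 00:00:41:17, i.e. DF 00:00:41;17.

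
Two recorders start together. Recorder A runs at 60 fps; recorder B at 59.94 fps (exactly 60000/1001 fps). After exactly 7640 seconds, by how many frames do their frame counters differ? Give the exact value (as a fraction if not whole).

A emits 60 × 7640 = 458400 frames; B emits 60000/1001 × 7640 = 458400000/1001.
Difference = 458400/1001 frames (≈ 457.9421); B is behind A.

458400/1001 frames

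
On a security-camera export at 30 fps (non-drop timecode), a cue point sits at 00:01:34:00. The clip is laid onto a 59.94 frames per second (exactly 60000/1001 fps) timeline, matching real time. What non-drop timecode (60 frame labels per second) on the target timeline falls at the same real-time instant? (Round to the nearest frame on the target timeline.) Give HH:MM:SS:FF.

00:01:33:54

Source frame index: (0×3600 + 1×60 + 34) × 30 + 0 = 2820.
Real time: 2820 / (30) = 94 s.
Target frame: (94) × (60000/1001) = 5640000/1001 ≈ 5634.366 → 5634.
At 60 labels/s: frame 5634 → 00:01:33:54.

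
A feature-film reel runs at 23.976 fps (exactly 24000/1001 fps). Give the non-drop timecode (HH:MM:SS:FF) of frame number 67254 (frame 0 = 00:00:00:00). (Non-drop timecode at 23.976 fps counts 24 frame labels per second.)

67254 ÷ 24 = 2802 full seconds, remainder 6 frames.
2802 s = 0 h 46 min 42 s.
Timecode: 00:46:42:06.

00:46:42:06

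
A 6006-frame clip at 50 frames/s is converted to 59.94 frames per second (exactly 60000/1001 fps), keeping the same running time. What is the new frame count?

Target frames = source frames × (target rate / source rate) = 6006 × (60000/1001)/(50) = 6006 × 1200/1001 = 7200.

7200 frames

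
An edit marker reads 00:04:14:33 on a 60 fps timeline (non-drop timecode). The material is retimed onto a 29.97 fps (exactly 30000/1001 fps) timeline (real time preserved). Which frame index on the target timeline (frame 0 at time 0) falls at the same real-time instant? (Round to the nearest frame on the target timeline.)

Source frame index: (0×3600 + 4×60 + 14) × 60 + 33 = 15273.
Real time: 15273 / (60) = 5091/20 s.
Target frame: (5091/20) × (30000/1001) = 7636500/1001 ≈ 7628.871 → 7629.

frame 7629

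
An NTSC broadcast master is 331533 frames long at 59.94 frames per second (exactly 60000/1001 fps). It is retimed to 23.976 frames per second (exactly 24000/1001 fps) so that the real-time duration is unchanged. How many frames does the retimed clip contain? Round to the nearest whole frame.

Frames at target rate = 331533 × (24000/1001) / (60000/1001) = 663066/5 ≈ 132613.200.
Nearest whole frame: 132613.

132613 frames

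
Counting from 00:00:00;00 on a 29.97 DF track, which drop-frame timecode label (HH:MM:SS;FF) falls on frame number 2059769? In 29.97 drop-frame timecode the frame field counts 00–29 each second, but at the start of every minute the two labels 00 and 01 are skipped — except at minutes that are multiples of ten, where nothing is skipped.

Ten DF minutes hold 17982 frames, so frame 2059769 lies in block 114 (frames 2049948–2067929) with 9821 frames into that block.
The block's first minute is 1800 frames and the rest 1798 each; 9821 frames reaches minute 5, so 114 × 18 + 5 × 2 = 2062 labels have been skipped so far.
Adding those back, label number 2059769 + 2062 = 2061831 at 30 labels/s is 68727 s + 21 f = 19 h 5 min 27 s frame 21, i.e. 19:05:27;21.

19:05:27;21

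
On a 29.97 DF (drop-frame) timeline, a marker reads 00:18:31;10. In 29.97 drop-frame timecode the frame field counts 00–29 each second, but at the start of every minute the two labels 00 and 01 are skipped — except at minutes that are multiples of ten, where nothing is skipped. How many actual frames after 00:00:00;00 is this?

Complete 10-minute blocks: 1, each 17982 frames → 17982.
Remaining 8 whole minutes in the current block: 1800 + 7 × 1798 = 14386 frames.
Within the current minute: 31 × 30 + 10 − 2 = 938 (labels ;00/;01 skipped at this minute). Total = 17982 + 14386 + 938 = 33306.

33306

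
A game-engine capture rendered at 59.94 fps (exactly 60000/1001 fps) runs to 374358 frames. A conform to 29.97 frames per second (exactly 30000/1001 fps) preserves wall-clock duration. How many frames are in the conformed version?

Target frames = source frames × (target rate / source rate) = 374358 × (30000/1001)/(60000/1001) = 374358 × 1/2 = 187179.

187179 frames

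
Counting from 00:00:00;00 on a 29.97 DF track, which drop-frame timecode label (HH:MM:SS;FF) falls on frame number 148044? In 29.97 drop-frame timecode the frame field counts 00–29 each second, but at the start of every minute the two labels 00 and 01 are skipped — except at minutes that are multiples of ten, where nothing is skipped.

01:22:19;22

Each 10-minute DF block holds 10 × 60 × 30 − 9 × 2 = 17982 frames. 148044 ÷ 17982 → 8 full blocks, remainder 4188.
Within the partial block the first minute is 1800 frames and each further minute 1798, so 2 further minute boundaries passed. Total skipped labels = 18 × 8 + 2 × 2 = 148.
Non-drop label index = 148044 + 148 = 148192; at 30 labels/s that is 01:22:19:22, i.e. DF 01:22:19;22.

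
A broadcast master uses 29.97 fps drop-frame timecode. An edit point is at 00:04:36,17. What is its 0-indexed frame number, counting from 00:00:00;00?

As if non-drop at 30 labels/s: (0 × 3600 + 4 × 60 + 36) × 30 + 17 = 8297.
Minute boundaries passed: 4; those not divisible by 10: 4 − 0 = 4; dropped labels = 2 × 4 = 8.
Actual frame index = 8297 − 8 = 8289.

8289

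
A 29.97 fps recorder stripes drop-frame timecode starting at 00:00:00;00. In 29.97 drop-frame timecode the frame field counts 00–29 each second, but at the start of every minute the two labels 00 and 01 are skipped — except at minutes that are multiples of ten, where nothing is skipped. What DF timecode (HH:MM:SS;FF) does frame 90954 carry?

00:50:34;24

Ten DF minutes hold 17982 frames, so frame 90954 lies in block 5 (frames 89910–107891) with 1044 frames into that block.
The block's first minute is 1800 frames and the rest 1798 each; 1044 frames reaches minute 0, so 5 × 18 + 0 × 2 = 90 labels have been skipped so far.
Adding those back, label number 90954 + 90 = 91044 at 30 labels/s is 3034 s + 24 f = 0 h 50 min 34 s frame 24, i.e. 00:50:34;24.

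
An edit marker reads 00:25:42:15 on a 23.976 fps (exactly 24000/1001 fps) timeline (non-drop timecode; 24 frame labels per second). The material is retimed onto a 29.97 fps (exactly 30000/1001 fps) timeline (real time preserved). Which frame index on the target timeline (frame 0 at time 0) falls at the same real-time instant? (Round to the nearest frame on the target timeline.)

Source frame index: (0×3600 + 25×60 + 42) × 24 + 15 = 37023.
Real time: 37023 / (24000/1001) = 12353341/8000 s.
Target frame: (12353341/8000) × (30000/1001) = 185115/4 ≈ 46278.750 → 46279.

frame 46279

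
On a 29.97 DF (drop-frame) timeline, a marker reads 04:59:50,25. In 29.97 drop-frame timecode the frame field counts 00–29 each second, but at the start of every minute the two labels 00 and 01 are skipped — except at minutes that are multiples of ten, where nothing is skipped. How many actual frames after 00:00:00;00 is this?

539185

As if non-drop at 30 labels/s: (4 × 3600 + 59 × 60 + 50) × 30 + 25 = 539725.
Minute boundaries passed: 299; those not divisible by 10: 299 − 29 = 270; dropped labels = 2 × 270 = 540.
Actual frame index = 539725 − 540 = 539185.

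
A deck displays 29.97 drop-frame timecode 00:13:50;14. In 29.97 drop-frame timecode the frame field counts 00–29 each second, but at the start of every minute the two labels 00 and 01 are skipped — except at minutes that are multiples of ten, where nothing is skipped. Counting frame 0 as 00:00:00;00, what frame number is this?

24890

Complete 10-minute blocks: 1, each 17982 frames → 17982.
Remaining 3 whole minutes in the current block: 1800 + 2 × 1798 = 5396 frames.
Within the current minute: 50 × 30 + 14 − 2 = 1512 (labels ;00/;01 skipped at this minute). Total = 17982 + 5396 + 1512 = 24890.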